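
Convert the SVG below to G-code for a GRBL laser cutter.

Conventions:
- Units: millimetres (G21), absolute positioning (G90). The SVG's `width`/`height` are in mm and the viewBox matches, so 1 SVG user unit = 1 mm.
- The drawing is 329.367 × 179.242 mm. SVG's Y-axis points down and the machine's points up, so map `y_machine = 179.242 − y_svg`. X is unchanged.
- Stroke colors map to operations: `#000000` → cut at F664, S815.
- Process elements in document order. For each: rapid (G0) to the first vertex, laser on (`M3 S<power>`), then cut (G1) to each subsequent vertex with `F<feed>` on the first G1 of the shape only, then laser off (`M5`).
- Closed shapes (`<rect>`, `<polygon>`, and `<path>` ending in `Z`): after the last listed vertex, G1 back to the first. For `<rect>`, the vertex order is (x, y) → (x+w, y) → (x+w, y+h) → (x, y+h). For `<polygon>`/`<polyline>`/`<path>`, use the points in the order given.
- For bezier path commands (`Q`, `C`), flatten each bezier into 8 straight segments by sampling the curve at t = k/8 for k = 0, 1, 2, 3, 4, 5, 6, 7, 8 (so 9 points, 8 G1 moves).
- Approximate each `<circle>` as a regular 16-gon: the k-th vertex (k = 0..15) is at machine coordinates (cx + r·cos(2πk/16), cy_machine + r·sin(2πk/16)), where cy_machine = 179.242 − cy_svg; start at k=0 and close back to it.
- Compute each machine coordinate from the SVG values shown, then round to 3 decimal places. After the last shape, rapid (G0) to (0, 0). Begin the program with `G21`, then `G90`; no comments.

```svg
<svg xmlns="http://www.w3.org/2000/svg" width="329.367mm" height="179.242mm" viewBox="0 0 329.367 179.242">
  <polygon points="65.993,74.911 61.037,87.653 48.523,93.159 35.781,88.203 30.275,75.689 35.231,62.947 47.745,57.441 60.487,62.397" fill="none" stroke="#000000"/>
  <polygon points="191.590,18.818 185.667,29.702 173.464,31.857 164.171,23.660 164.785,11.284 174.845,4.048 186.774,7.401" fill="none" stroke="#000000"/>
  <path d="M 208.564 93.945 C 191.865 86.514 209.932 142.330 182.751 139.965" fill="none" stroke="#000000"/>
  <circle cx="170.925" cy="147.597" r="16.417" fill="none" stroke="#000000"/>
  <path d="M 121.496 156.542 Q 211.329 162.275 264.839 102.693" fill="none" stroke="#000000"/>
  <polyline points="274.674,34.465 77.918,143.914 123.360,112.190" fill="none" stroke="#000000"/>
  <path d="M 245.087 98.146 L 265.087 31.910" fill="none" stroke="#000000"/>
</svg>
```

1 u = 1 mm; y_m = 179.242 − y.

[1] `<polygon>` regular polygon, #000000→cut S815 F664: (65.993,104.331) → (61.037,91.589) → (48.523,86.083) → (35.781,91.039) → (30.275,103.553) → (35.231,116.295) → (47.745,121.801) → (60.487,116.845) → (65.993,104.331) (closed)

[2] `<polygon>` regular polygon, #000000→cut S815 F664: (191.590,160.424) → (185.667,149.540) → (173.464,147.385) → (164.171,155.582) → (164.785,167.958) → (174.845,175.194) → (186.774,171.841) → (191.590,160.424) (closed)

[3] `<path>` cubic bezier, #000000→cut S815 F664: (208.564,85.297) → (203.775,85.356) → (201.308,80.909) → (200.225,73.378) → (199.588,64.187) → (198.460,54.758) → (195.903,46.515) → (190.979,40.880) → (182.751,39.277)

[4] `<circle>` circle, #000000→cut S815 F664: (187.342,31.645) → (186.092,37.928) → (182.534,43.254) → (177.208,46.812) → (170.925,48.062) → (164.642,46.812) → (159.316,43.254) → (155.758,37.928) → (154.508,31.645) → (155.758,25.362) → (159.316,20.036) → (164.642,16.478) → (170.925,15.228) → (177.208,16.478) → (182.534,20.036) → (186.092,25.362) → (187.342,31.645) (closed)

[5] `<path>` quadratic bezier, #000000→cut S815 F664: (121.496,22.700) → (143.387,22.287) → (164.142,23.916) → (183.763,27.585) → (202.248,33.296) → (219.599,41.047) → (235.814,50.840) → (250.894,62.674) → (264.839,76.549)

[6] `<polyline>` open polyline, #000000→cut S815 F664: (274.674,144.777) → (77.918,35.328) → (123.360,67.052)

[7] `<path>` line segment, #000000→cut S815 F664: (245.087,81.096) → (265.087,147.332)

G21
G90
G0 X65.993 Y104.331
M3 S815
G1 X61.037 Y91.589 F664
G1 X48.523 Y86.083
G1 X35.781 Y91.039
G1 X30.275 Y103.553
G1 X35.231 Y116.295
G1 X47.745 Y121.801
G1 X60.487 Y116.845
G1 X65.993 Y104.331
M5
G0 X191.590 Y160.424
M3 S815
G1 X185.667 Y149.540 F664
G1 X173.464 Y147.385
G1 X164.171 Y155.582
G1 X164.785 Y167.958
G1 X174.845 Y175.194
G1 X186.774 Y171.841
G1 X191.590 Y160.424
M5
G0 X208.564 Y85.297
M3 S815
G1 X203.775 Y85.356 F664
G1 X201.308 Y80.909
G1 X200.225 Y73.378
G1 X199.588 Y64.187
G1 X198.460 Y54.758
G1 X195.903 Y46.515
G1 X190.979 Y40.880
G1 X182.751 Y39.277
M5
G0 X187.342 Y31.645
M3 S815
G1 X186.092 Y37.928 F664
G1 X182.534 Y43.254
G1 X177.208 Y46.812
G1 X170.925 Y48.062
G1 X164.642 Y46.812
G1 X159.316 Y43.254
G1 X155.758 Y37.928
G1 X154.508 Y31.645
G1 X155.758 Y25.362
G1 X159.316 Y20.036
G1 X164.642 Y16.478
G1 X170.925 Y15.228
G1 X177.208 Y16.478
G1 X182.534 Y20.036
G1 X186.092 Y25.362
G1 X187.342 Y31.645
M5
G0 X121.496 Y22.700
M3 S815
G1 X143.387 Y22.287 F664
G1 X164.142 Y23.916
G1 X183.763 Y27.585
G1 X202.248 Y33.296
G1 X219.599 Y41.047
G1 X235.814 Y50.840
G1 X250.894 Y62.674
G1 X264.839 Y76.549
M5
G0 X274.674 Y144.777
M3 S815
G1 X77.918 Y35.328 F664
G1 X123.360 Y67.052
M5
G0 X245.087 Y81.096
M3 S815
G1 X265.087 Y147.332 F664
M5
G0 X0.000 Y0.000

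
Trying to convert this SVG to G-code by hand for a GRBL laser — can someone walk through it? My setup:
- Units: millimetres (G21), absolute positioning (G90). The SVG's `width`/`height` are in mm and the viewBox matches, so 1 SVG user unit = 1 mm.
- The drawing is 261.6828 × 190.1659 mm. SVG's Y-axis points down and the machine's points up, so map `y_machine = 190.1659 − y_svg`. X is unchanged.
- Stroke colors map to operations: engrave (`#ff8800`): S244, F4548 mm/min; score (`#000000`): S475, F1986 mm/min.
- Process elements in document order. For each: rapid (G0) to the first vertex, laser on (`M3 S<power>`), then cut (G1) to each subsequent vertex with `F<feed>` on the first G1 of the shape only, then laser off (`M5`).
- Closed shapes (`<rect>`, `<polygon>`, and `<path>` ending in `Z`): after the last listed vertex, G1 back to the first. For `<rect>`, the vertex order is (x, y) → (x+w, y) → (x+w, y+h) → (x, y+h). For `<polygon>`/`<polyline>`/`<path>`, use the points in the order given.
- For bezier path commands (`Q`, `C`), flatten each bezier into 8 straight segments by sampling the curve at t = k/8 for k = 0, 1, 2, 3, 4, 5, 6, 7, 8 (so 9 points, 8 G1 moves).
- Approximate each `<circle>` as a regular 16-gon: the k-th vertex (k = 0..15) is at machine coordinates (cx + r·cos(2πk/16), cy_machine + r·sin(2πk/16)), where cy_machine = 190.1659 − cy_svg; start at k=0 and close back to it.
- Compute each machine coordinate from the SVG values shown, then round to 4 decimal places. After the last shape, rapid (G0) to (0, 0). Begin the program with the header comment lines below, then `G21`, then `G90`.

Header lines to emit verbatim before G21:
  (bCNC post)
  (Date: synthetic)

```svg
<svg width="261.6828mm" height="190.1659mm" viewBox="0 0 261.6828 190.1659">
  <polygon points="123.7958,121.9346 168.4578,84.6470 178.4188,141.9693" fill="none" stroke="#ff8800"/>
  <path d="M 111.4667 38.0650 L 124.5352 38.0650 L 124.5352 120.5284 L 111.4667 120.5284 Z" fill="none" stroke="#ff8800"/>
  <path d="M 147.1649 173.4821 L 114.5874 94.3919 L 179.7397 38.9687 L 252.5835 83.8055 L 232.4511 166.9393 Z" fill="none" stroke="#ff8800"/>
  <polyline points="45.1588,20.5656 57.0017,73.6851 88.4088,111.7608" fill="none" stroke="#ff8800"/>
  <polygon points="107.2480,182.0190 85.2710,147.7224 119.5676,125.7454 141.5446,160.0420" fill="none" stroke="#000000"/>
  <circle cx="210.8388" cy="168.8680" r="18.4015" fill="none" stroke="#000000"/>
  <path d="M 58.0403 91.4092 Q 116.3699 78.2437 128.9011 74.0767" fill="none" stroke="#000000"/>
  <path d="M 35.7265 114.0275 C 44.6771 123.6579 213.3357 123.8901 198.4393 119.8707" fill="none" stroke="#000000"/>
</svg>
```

1 u = 1 mm; y_m = 190.1659 − y.

[1] `<polygon>` regular polygon, #ff8800→engrave S244 F4548: (123.7958,68.2313) → (168.4578,105.5189) → (178.4188,48.1966) → (123.7958,68.2313) (closed)

[2] `<path>` rectangle, #ff8800→engrave S244 F4548: (111.4667,152.1009) → (124.5352,152.1009) → (124.5352,69.6375) → (111.4667,69.6375) → (111.4667,152.1009) (closed)

[3] `<path>` regular polygon, #ff8800→engrave S244 F4548: (147.1649,16.6838) → (114.5874,95.7740) → (179.7397,151.1972) → (252.5835,106.3604) → (232.4511,23.2266) → (147.1649,16.6838) (closed)

[4] `<polyline>` open polyline, #ff8800→engrave S244 F4548: (45.1588,169.6003) → (57.0017,116.4808) → (88.4088,78.4051)

[5] `<polygon>` regular polygon, #000000→score S475 F1986: (107.2480,8.1469) → (85.2710,42.4435) → (119.5676,64.4205) → (141.5446,30.1239) → (107.2480,8.1469) (closed)

[6] `<circle>` circle, #000000→score S475 F1986: (229.2403,21.2979) → (227.8396,28.3398) → (223.8506,34.3097) → (217.8807,38.2987) → (210.8388,39.6994) → (203.7969,38.2987) → (197.8270,34.3097) → (193.8380,28.3398) → (192.4373,21.2979) → (193.8380,14.2560) → (197.8270,8.2861) → (203.7969,4.2971) → (210.8388,2.8964) → (217.8807,4.2971) → (223.8506,8.2861) → (227.8396,14.2560) → (229.2403,21.2979) (closed)

[7] `<path>` quadratic bezier, #000000→score S475 F1986: (58.0403,98.7567) → (71.9071,101.9075) → (84.3427,104.7770) → (95.3471,107.3654) → (104.9203,109.6726) → (113.0623,111.6985) → (119.7731,113.4433) → (125.0527,114.9068) → (128.9011,116.0892)

[8] `<path>` cubic bezier, #000000→score S475 F1986: (35.7265,76.1384) → (45.8989,72.9575) → (67.0212,70.5973) → (95.0710,68.9977) → (126.0255,68.0981) → (155.8622,67.8384) → (180.5585,68.1582) → (196.0917,68.9973) → (198.4393,70.2952)

(bCNC post)
(Date: synthetic)
G21
G90
G0 X123.7958 Y68.2313
M3 S244
G1 X168.4578 Y105.5189 F4548
G1 X178.4188 Y48.1966
G1 X123.7958 Y68.2313
M5
G0 X111.4667 Y152.1009
M3 S244
G1 X124.5352 Y152.1009 F4548
G1 X124.5352 Y69.6375
G1 X111.4667 Y69.6375
G1 X111.4667 Y152.1009
M5
G0 X147.1649 Y16.6838
M3 S244
G1 X114.5874 Y95.7740 F4548
G1 X179.7397 Y151.1972
G1 X252.5835 Y106.3604
G1 X232.4511 Y23.2266
G1 X147.1649 Y16.6838
M5
G0 X45.1588 Y169.6003
M3 S244
G1 X57.0017 Y116.4808 F4548
G1 X88.4088 Y78.4051
M5
G0 X107.2480 Y8.1469
M3 S475
G1 X85.2710 Y42.4435 F1986
G1 X119.5676 Y64.4205
G1 X141.5446 Y30.1239
G1 X107.2480 Y8.1469
M5
G0 X229.2403 Y21.2979
M3 S475
G1 X227.8396 Y28.3398 F1986
G1 X223.8506 Y34.3097
G1 X217.8807 Y38.2987
G1 X210.8388 Y39.6994
G1 X203.7969 Y38.2987
G1 X197.8270 Y34.3097
G1 X193.8380 Y28.3398
G1 X192.4373 Y21.2979
G1 X193.8380 Y14.2560
G1 X197.8270 Y8.2861
G1 X203.7969 Y4.2971
G1 X210.8388 Y2.8964
G1 X217.8807 Y4.2971
G1 X223.8506 Y8.2861
G1 X227.8396 Y14.2560
G1 X229.2403 Y21.2979
M5
G0 X58.0403 Y98.7567
M3 S475
G1 X71.9071 Y101.9075 F1986
G1 X84.3427 Y104.7770
G1 X95.3471 Y107.3654
G1 X104.9203 Y109.6726
G1 X113.0623 Y111.6985
G1 X119.7731 Y113.4433
G1 X125.0527 Y114.9068
G1 X128.9011 Y116.0892
M5
G0 X35.7265 Y76.1384
M3 S475
G1 X45.8989 Y72.9575 F1986
G1 X67.0212 Y70.5973
G1 X95.0710 Y68.9977
G1 X126.0255 Y68.0981
G1 X155.8622 Y67.8384
G1 X180.5585 Y68.1582
G1 X196.0917 Y68.9973
G1 X198.4393 Y70.2952
M5
G0 X0.0000 Y0.0000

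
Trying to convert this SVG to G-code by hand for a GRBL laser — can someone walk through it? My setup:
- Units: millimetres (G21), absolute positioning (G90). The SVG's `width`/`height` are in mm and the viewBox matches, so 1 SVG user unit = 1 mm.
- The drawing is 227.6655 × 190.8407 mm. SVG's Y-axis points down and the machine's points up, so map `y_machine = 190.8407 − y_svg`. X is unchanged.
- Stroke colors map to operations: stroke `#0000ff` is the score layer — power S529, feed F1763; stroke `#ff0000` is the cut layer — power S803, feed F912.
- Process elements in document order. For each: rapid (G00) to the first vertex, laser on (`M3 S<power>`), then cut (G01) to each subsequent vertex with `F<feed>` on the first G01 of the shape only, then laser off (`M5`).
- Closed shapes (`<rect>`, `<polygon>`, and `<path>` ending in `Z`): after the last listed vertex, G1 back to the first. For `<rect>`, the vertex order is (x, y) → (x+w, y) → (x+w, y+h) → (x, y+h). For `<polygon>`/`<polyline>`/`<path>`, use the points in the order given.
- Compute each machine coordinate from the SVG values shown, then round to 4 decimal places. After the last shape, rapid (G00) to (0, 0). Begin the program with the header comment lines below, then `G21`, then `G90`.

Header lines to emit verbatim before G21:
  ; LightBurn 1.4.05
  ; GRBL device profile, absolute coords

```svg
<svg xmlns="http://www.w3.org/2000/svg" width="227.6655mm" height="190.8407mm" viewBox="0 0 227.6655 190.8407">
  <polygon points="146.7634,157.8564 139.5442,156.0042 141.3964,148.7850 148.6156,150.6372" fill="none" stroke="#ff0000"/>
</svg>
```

1 u = 1 mm; y_m = 190.8407 − y.

[1] `<polygon>` regular polygon, #ff0000→cut S803 F912: (146.7634,32.9843) → (139.5442,34.8365) → (141.3964,42.0557) → (148.6156,40.2035) → (146.7634,32.9843) (closed)

; LightBurn 1.4.05
; GRBL device profile, absolute coords
G21
G90
G00 X146.7634 Y32.9843
M3 S803
G01 X139.5442 Y34.8365 F912
G01 X141.3964 Y42.0557
G01 X148.6156 Y40.2035
G01 X146.7634 Y32.9843
M5
G00 X0.0000 Y0.0000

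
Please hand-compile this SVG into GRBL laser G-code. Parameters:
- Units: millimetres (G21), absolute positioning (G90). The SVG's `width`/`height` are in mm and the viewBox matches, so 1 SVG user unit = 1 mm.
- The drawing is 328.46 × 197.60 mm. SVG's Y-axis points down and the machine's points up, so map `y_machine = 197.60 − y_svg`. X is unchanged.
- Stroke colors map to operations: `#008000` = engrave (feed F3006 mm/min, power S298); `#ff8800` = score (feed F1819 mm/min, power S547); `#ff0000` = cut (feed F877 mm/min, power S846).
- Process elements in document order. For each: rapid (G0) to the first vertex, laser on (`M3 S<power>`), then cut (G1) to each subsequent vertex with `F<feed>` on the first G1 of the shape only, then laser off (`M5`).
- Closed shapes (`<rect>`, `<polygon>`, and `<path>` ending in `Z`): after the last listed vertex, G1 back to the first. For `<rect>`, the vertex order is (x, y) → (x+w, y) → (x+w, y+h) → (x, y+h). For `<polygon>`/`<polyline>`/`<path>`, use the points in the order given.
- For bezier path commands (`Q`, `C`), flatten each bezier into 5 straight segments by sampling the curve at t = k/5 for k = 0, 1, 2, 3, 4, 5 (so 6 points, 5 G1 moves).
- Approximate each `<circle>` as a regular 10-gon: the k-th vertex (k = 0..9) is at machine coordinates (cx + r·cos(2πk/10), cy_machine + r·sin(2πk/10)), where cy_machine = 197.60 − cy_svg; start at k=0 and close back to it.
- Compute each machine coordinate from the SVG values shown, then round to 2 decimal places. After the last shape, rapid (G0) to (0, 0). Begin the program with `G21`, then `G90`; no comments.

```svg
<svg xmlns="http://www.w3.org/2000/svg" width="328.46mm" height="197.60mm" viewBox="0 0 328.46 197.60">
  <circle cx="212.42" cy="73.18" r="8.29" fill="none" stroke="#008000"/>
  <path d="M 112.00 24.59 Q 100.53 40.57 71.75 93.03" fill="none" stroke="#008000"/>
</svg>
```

G21
G90
G0 X220.71 Y124.42
M3 S298
G1 X219.13 Y129.29 F3006
G1 X214.98 Y132.30
G1 X209.86 Y132.30
G1 X205.71 Y129.29
G1 X204.13 Y124.42
G1 X205.71 Y119.55
G1 X209.86 Y116.54
G1 X214.98 Y116.54
G1 X219.13 Y119.55
G1 X220.71 Y124.42
M5
G0 X112.00 Y173.01
M3 S298
G1 X106.72 Y165.16 F3006
G1 X100.05 Y154.39
G1 X92.00 Y140.70
G1 X82.57 Y124.09
G1 X71.75 Y104.57
M5
G0 X0.00 Y0.00

Since the viewBox matches the mm dimensions, user units are millimetres directly. The only transform is the Y-flip y_m = 197.60 − y_svg.

Shape 1 is a circle drawn with `<circle>`. Its stroke #008000 means engrave at S298, F3006. After flipping Y the toolpath is (220.71,124.42) → (219.13,129.29) → (214.98,132.30) → (209.86,132.30) → (205.71,129.29) → (204.13,124.42) → (205.71,119.55) → (209.86,116.54) → (214.98,116.54) → (219.13,119.55) → (220.71,124.42), returning to the start.

Shape 2 is a quadratic bezier drawn with `<path>`. Its stroke #008000 means engrave at S298, F3006. After flipping Y the toolpath is (112.00,173.01) → (106.72,165.16) → (100.05,154.39) → (92.00,140.70) → (82.57,124.09) → (71.75,104.57).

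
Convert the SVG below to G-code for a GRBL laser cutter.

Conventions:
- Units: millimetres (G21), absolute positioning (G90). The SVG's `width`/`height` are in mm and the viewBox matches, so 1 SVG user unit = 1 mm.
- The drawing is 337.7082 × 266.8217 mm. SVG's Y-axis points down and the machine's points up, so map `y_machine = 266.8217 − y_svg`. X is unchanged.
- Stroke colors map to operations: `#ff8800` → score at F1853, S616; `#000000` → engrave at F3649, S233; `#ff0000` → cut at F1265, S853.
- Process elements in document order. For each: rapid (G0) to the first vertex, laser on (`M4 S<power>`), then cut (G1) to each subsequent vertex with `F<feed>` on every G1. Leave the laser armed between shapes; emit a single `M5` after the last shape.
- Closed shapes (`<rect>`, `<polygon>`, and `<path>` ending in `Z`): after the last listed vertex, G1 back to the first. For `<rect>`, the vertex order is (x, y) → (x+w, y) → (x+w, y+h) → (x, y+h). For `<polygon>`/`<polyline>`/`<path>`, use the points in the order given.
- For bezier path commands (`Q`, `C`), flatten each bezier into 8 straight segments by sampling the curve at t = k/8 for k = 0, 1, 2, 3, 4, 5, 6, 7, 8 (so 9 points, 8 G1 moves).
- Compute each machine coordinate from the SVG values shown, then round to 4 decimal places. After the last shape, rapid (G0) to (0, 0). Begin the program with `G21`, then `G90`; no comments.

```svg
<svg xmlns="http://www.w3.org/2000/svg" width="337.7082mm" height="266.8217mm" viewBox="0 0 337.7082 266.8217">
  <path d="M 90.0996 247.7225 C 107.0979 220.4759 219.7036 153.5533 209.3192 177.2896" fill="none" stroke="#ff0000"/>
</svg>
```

G21
G90
G0 X90.0996 Y19.0992
M4 S853
G1 X100.5286 Y30.9219 F1265
G1 X117.3591 Y44.9369 F1265
G1 X138.0295 Y59.6168 F1265
G1 X159.9779 Y73.4342 F1265
G1 X180.6428 Y84.8618 F1265
G1 X197.4624 Y92.3723 F1265
G1 X207.8751 Y94.4381 F1265
G1 X209.3192 Y89.5321 F1265
M5
G0 X0.0000 Y0.0000

viewBox `0 0 337.7082 266.8217` with mm width/height → 1 unit = 1 mm. Flip: y_m = 266.8217 − y_svg.

**Shape 1** — `<path>` cubic bezier, stroke `#ff0000` → cut (S853, F1265). Control points (SVG): P0=(90.0996,247.7225), P1=(107.0979,220.4759), P2=(219.7036,153.5533), P3=(209.3192,177.2896); sampled at t=k/8. Machine vertices: (90.0996,19.0992) → (100.5286,30.9219) → (117.3591,44.9369) → (138.0295,59.6168) → (159.9779,73.4342) → (180.6428,84.8618) → (197.4624,92.3723) → (207.8751,94.4381) → (209.3192,89.5321). Open path.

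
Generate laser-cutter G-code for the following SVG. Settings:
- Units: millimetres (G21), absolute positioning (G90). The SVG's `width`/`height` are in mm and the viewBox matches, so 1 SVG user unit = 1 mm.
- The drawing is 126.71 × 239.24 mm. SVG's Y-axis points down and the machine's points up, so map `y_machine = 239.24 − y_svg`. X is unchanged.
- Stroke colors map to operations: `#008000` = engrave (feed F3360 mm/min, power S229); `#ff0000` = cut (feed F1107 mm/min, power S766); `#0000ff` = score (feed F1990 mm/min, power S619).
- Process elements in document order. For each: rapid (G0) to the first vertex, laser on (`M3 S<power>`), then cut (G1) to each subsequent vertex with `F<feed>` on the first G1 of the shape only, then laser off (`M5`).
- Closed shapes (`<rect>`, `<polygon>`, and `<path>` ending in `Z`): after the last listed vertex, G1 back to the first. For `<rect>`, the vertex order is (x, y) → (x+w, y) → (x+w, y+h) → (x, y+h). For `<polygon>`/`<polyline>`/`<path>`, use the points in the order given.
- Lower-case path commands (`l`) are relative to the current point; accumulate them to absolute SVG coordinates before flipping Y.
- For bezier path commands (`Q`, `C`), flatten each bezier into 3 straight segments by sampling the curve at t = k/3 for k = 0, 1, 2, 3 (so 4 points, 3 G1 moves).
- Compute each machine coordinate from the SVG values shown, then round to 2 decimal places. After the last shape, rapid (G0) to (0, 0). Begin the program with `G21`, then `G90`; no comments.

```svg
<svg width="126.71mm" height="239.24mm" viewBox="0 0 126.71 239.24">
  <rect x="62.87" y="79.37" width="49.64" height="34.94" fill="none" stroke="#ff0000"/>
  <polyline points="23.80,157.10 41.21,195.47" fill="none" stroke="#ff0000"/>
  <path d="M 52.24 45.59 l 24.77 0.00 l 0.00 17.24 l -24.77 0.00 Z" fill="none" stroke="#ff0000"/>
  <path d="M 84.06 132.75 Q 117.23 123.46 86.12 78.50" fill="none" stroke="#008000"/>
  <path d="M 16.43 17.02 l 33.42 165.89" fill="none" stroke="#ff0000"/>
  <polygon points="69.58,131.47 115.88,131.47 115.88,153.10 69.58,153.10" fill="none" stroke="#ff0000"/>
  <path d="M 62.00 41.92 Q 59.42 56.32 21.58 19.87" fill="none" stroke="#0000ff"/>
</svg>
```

Since the viewBox matches the mm dimensions, user units are millimetres directly. The only transform is the Y-flip y_m = 239.24 − y_svg.

Shape 1 is a rectangle drawn with `<rect>`. Its stroke #ff0000 means cut at S766, F1107. After flipping Y the toolpath is (62.87,159.87) → (112.51,159.87) → (112.51,124.93) → (62.87,124.93) → (62.87,159.87), returning to the start.

Shape 2 is a line segment drawn with `<polyline>`. Its stroke #ff0000 means cut at S766, F1107. After flipping Y the toolpath is (23.80,82.14) → (41.21,43.77).

Shape 3 is a rectangle drawn with `<path>`. Its stroke #ff0000 means cut at S766, F1107. After flipping Y the toolpath is (52.24,193.65) → (77.01,193.65) → (77.01,176.41) → (52.24,176.41) → (52.24,193.65), returning to the start.

Shape 4 is a quadratic bezier drawn with `<path>`. Its stroke #008000 means engrave at S229, F3360. After flipping Y the toolpath is (84.06,106.49) → (99.03,116.65) → (99.72,134.73) → (86.12,160.74).

Shape 5 is a line segment drawn with `<path>`. Its stroke #ff0000 means cut at S766, F1107. After flipping Y the toolpath is (16.43,222.22) → (49.85,56.33).

Shape 6 is a rectangle drawn with `<polygon>`. Its stroke #ff0000 means cut at S766, F1107. After flipping Y the toolpath is (69.58,107.77) → (115.88,107.77) → (115.88,86.14) → (69.58,86.14) → (69.58,107.77), returning to the start.

Shape 7 is a quadratic bezier drawn with `<path>`. Its stroke #0000ff means score at S619, F1990. After flipping Y the toolpath is (62.00,197.32) → (56.36,193.37) → (42.89,200.72) → (21.58,219.37).

G21
G90
G0 X62.87 Y159.87
M3 S766
G1 X112.51 Y159.87 F1107
G1 X112.51 Y124.93
G1 X62.87 Y124.93
G1 X62.87 Y159.87
M5
G0 X23.80 Y82.14
M3 S766
G1 X41.21 Y43.77 F1107
M5
G0 X52.24 Y193.65
M3 S766
G1 X77.01 Y193.65 F1107
G1 X77.01 Y176.41
G1 X52.24 Y176.41
G1 X52.24 Y193.65
M5
G0 X84.06 Y106.49
M3 S229
G1 X99.03 Y116.65 F3360
G1 X99.72 Y134.73
G1 X86.12 Y160.74
M5
G0 X16.43 Y222.22
M3 S766
G1 X49.85 Y56.33 F1107
M5
G0 X69.58 Y107.77
M3 S766
G1 X115.88 Y107.77 F1107
G1 X115.88 Y86.14
G1 X69.58 Y86.14
G1 X69.58 Y107.77
M5
G0 X62.00 Y197.32
M3 S619
G1 X56.36 Y193.37 F1990
G1 X42.89 Y200.72
G1 X21.58 Y219.37
M5
G0 X0.00 Y0.00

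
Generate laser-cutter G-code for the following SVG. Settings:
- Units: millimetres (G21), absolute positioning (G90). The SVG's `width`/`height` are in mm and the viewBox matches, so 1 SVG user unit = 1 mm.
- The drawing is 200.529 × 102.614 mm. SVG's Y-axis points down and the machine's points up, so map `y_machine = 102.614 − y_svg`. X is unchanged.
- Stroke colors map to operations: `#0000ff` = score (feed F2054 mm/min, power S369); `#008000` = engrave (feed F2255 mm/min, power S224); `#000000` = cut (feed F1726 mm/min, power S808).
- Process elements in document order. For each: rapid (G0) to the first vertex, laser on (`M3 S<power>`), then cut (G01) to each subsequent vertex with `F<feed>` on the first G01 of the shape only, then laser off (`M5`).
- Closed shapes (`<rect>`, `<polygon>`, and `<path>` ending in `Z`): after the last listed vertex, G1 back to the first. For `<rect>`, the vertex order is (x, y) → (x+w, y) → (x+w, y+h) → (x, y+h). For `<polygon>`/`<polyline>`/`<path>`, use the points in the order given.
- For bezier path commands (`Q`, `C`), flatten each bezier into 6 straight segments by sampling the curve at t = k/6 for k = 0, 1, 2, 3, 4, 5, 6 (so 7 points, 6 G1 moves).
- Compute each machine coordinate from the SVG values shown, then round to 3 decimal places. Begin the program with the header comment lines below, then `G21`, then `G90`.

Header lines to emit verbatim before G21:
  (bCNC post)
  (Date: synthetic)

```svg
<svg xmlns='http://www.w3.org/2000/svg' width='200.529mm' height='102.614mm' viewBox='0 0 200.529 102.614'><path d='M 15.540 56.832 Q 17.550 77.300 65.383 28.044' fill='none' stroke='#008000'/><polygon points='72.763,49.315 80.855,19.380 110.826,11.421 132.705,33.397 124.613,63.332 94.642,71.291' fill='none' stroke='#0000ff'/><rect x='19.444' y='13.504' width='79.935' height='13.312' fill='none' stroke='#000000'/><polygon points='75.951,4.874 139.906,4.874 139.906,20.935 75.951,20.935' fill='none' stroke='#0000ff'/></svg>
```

(bCNC post)
(Date: synthetic)
G21
G90
G0 X15.540 Y45.782
M3 S224
G01 X17.483 Y40.896 F2255
G01 X21.971 Y39.884
G01 X29.006 Y42.745
G01 X38.586 Y49.480
G01 X50.712 Y60.088
G01 X65.383 Y74.570
M5
G0 X72.763 Y53.299
M3 S369
G01 X80.855 Y83.234 F2054
G01 X110.826 Y91.193
G01 X132.705 Y69.217
G01 X124.613 Y39.282
G01 X94.642 Y31.323
G01 X72.763 Y53.299
M5
G0 X19.444 Y89.110
M3 S808
G01 X99.379 Y89.110 F1726
G01 X99.379 Y75.798
G01 X19.444 Y75.798
G01 X19.444 Y89.110
M5
G0 X75.951 Y97.740
M3 S369
G01 X139.906 Y97.740 F2054
G01 X139.906 Y81.679
G01 X75.951 Y81.679
G01 X75.951 Y97.740
M5

1 u = 1 mm; y_m = 102.614 − y.

[1] `<path>` quadratic bezier, #008000→engrave S224 F2255: (15.540,45.782) → (17.483,40.896) → (21.971,39.884) → (29.006,42.745) → (38.586,49.480) → (50.712,60.088) → (65.383,74.570)

[2] `<polygon>` regular polygon, #0000ff→score S369 F2054: (72.763,53.299) → (80.855,83.234) → (110.826,91.193) → (132.705,69.217) → (124.613,39.282) → (94.642,31.323) → (72.763,53.299) (closed)

[3] `<rect>` rectangle, #000000→cut S808 F1726: (19.444,89.110) → (99.379,89.110) → (99.379,75.798) → (19.444,75.798) → (19.444,89.110) (closed)

[4] `<polygon>` rectangle, #0000ff→score S369 F2054: (75.951,97.740) → (139.906,97.740) → (139.906,81.679) → (75.951,81.679) → (75.951,97.740) (closed)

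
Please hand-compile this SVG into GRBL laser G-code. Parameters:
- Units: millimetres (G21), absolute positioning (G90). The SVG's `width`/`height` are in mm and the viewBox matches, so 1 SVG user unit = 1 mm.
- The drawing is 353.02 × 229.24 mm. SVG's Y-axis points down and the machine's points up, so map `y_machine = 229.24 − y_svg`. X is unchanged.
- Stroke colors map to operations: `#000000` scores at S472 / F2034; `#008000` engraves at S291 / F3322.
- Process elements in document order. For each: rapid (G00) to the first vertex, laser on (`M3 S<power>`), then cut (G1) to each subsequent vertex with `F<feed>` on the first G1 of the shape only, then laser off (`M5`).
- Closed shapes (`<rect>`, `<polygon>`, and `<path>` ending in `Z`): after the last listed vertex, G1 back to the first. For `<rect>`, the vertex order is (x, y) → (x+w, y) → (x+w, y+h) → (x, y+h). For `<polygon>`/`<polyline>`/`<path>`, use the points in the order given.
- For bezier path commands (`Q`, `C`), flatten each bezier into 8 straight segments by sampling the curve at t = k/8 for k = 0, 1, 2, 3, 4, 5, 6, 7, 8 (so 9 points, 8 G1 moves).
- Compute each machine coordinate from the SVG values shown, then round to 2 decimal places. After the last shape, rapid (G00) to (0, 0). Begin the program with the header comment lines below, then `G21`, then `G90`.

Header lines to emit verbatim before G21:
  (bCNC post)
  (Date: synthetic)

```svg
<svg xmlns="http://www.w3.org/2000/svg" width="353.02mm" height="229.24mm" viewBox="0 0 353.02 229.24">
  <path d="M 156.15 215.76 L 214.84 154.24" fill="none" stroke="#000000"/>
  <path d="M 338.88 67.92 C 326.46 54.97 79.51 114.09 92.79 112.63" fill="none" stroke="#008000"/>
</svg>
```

Since the viewBox matches the mm dimensions, user units are millimetres directly. The only transform is the Y-flip y_m = 229.24 − y_svg.

Shape 1 is a line segment drawn with `<path>`. Its stroke #000000 means score at S472, F2034. After flipping Y the toolpath is (156.15,13.48) → (214.84,75.00).

Shape 2 is a cubic bezier drawn with `<path>`. Its stroke #008000 means engrave at S291, F3322. After flipping Y the toolpath is (338.88,161.32) → (324.20,163.06) → (293.32,159.59) → (252.06,152.48) → (206.20,143.27) → (161.54,133.53) → (123.89,124.80) → (99.04,118.64) → (92.79,116.61).

(bCNC post)
(Date: synthetic)
G21
G90
G00 X156.15 Y13.48
M3 S472
G1 X214.84 Y75.00 F2034
M5
G00 X338.88 Y161.32
M3 S291
G1 X324.20 Y163.06 F3322
G1 X293.32 Y159.59
G1 X252.06 Y152.48
G1 X206.20 Y143.27
G1 X161.54 Y133.53
G1 X123.89 Y124.80
G1 X99.04 Y118.64
G1 X92.79 Y116.61
M5
G00 X0.00 Y0.00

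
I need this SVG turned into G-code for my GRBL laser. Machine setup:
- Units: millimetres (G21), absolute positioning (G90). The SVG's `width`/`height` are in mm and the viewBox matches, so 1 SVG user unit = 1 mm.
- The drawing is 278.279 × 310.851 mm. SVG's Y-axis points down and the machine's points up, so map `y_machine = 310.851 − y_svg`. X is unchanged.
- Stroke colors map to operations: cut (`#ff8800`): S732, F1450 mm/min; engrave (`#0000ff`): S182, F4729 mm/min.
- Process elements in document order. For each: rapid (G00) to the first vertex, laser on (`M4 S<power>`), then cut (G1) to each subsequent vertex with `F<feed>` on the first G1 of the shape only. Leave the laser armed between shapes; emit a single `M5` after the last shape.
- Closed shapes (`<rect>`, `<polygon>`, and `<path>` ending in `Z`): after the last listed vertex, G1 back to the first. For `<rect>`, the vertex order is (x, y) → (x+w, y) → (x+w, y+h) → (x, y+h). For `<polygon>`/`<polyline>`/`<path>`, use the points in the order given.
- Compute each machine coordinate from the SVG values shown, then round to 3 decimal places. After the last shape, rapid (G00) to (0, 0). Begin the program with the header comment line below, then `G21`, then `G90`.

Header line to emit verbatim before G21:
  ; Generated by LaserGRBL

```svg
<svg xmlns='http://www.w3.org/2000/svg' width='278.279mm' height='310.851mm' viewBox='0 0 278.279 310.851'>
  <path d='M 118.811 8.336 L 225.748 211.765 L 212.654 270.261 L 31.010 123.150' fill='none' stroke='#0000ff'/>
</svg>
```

; Generated by LaserGRBL
G21
G90
G00 X118.811 Y302.515
M4 S182
G1 X225.748 Y99.086 F4729
G1 X212.654 Y40.590
G1 X31.010 Y187.701
M5
G00 X0.000 Y0.000

viewBox `0 0 278.279 310.851` with mm width/height → 1 unit = 1 mm. Flip: y_m = 310.851 − y_svg.

**Shape 1** — `<path>` open polyline, stroke `#0000ff` → engrave (S182, F4729). Machine vertices: (118.811,302.515) → (225.748,99.086) → (212.654,40.590) → (31.010,187.701). Open path.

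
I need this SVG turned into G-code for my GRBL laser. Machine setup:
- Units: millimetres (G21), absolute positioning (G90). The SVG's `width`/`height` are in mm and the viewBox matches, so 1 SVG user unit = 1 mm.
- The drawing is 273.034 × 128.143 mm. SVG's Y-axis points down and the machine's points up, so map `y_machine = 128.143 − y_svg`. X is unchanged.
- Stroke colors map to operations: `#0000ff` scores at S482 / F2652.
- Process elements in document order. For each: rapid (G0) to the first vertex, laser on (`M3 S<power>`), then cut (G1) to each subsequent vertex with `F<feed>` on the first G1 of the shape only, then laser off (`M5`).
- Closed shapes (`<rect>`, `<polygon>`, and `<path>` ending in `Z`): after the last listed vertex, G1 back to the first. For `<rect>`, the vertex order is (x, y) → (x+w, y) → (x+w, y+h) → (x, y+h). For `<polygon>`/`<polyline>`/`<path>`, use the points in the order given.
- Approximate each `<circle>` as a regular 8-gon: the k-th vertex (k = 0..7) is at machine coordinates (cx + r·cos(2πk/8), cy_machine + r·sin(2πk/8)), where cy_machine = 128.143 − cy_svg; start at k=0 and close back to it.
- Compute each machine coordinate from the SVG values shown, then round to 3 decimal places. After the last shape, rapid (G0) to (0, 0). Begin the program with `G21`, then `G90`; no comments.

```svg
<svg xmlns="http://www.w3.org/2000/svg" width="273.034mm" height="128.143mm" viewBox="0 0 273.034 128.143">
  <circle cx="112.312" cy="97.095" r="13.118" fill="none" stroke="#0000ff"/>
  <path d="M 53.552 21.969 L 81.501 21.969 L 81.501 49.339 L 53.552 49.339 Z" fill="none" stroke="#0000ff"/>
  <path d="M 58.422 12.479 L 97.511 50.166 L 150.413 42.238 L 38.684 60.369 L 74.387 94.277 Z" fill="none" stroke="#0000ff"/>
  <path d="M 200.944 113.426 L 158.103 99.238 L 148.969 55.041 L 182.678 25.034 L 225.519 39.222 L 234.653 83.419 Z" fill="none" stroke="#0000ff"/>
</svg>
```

1 u = 1 mm; y_m = 128.143 − y.

[1] `<circle>` circle, #0000ff→score S482 F2652: (125.430,31.048) → (121.588,40.324) → (112.312,44.166) → (103.036,40.324) → (99.194,31.048) → (103.036,21.772) → (112.312,17.930) → (121.588,21.772) → (125.430,31.048) (closed)

[2] `<path>` rectangle, #0000ff→score S482 F2652: (53.552,106.174) → (81.501,106.174) → (81.501,78.804) → (53.552,78.804) → (53.552,106.174) (closed)

[3] `<path>` closed polygon, #0000ff→score S482 F2652: (58.422,115.664) → (97.511,77.977) → (150.413,85.905) → (38.684,67.774) → (74.387,33.866) → (58.422,115.664) (closed)

[4] `<path>` regular polygon, #0000ff→score S482 F2652: (200.944,14.717) → (158.103,28.905) → (148.969,73.102) → (182.678,103.109) → (225.519,88.921) → (234.653,44.724) → (200.944,14.717) (closed)

G21
G90
G0 X125.430 Y31.048
M3 S482
G1 X121.588 Y40.324 F2652
G1 X112.312 Y44.166
G1 X103.036 Y40.324
G1 X99.194 Y31.048
G1 X103.036 Y21.772
G1 X112.312 Y17.930
G1 X121.588 Y21.772
G1 X125.430 Y31.048
M5
G0 X53.552 Y106.174
M3 S482
G1 X81.501 Y106.174 F2652
G1 X81.501 Y78.804
G1 X53.552 Y78.804
G1 X53.552 Y106.174
M5
G0 X58.422 Y115.664
M3 S482
G1 X97.511 Y77.977 F2652
G1 X150.413 Y85.905
G1 X38.684 Y67.774
G1 X74.387 Y33.866
G1 X58.422 Y115.664
M5
G0 X200.944 Y14.717
M3 S482
G1 X158.103 Y28.905 F2652
G1 X148.969 Y73.102
G1 X182.678 Y103.109
G1 X225.519 Y88.921
G1 X234.653 Y44.724
G1 X200.944 Y14.717
M5
G0 X0.000 Y0.000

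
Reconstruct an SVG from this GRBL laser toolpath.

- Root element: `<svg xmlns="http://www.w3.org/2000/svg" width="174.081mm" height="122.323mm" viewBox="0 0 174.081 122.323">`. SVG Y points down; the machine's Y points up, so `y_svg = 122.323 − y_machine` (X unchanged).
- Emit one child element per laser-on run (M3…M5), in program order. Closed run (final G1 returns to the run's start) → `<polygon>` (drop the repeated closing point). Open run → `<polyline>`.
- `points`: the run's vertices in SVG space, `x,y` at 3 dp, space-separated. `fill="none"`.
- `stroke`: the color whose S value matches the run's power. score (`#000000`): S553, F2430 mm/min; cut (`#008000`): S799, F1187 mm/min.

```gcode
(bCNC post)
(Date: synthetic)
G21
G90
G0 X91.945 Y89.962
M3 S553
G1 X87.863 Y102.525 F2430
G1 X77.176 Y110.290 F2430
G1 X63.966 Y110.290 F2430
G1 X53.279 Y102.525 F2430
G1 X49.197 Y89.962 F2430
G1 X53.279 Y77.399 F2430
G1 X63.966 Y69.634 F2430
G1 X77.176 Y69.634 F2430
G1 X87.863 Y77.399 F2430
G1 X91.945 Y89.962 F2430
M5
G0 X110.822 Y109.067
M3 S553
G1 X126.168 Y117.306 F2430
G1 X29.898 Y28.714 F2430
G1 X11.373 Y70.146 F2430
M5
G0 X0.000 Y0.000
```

<svg xmlns="http://www.w3.org/2000/svg" width="174.081mm" height="122.323mm" viewBox="0 0 174.081 122.323">
  <polygon points="91.945,32.361 87.863,19.798 77.176,12.033 63.966,12.033 53.279,19.798 49.197,32.361 53.279,44.924 63.966,52.689 77.176,52.689 87.863,44.924" fill="none" stroke="#000000"/>
  <polyline points="110.822,13.256 126.168,5.017 29.898,93.609 11.373,52.177" fill="none" stroke="#000000"/>
</svg>

Each laser-on run becomes one SVG element. Flip Y back into SVG space with y_svg = 122.323 − y_machine. Every run uses S553, so all elements get stroke `#000000` (score).

Run 1: The run returns to its start, so emit a `<polygon>` with points (Y-flipped): 91.945,32.361 87.863,19.798 77.176,12.033 63.966,12.033 53.279,19.798 49.197,32.361 53.279,44.924 63.966,52.689 77.176,52.689 87.863,44.924.

Run 2: The run is open, so emit a `<polyline>` with points (Y-flipped): 110.822,13.256 126.168,5.017 29.898,93.609 11.373,52.177.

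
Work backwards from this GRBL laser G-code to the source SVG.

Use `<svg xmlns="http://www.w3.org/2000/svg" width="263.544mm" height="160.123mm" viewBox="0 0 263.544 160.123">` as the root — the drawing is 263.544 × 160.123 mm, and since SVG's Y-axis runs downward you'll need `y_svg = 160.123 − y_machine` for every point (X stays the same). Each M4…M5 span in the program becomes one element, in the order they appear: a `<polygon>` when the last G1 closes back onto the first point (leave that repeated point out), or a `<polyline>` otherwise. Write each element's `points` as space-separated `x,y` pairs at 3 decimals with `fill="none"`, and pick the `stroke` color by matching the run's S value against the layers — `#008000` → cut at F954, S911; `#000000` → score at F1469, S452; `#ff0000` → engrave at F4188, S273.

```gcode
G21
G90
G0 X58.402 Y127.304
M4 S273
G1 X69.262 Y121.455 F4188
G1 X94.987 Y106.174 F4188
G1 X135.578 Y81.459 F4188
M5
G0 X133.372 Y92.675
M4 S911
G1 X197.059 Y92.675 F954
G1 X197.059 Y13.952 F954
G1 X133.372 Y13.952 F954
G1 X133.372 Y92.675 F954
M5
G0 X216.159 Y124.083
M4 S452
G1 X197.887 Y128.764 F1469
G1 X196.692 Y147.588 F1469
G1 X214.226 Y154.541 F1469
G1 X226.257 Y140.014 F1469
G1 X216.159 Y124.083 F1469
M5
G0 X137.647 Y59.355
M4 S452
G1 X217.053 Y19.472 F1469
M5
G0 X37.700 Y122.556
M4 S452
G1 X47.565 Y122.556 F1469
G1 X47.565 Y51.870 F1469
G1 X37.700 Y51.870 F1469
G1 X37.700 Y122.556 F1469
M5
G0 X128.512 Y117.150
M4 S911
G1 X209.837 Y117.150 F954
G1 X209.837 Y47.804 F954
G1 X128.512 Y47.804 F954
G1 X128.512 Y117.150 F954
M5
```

Machine Y-up, SVG Y-down with viewBox height 160.123, so y_svg = 160.123 − y_machine; X carries over.

Run 1: S273 ⇒ engrave layer `#ff0000`. The run is open, so emit a `<polyline>` with points (Y-flipped): 58.402,32.819 69.262,38.668 94.987,53.949 135.578,78.664.

Run 2: the run's S911 means `#008000` (cut). The run returns to its start, so emit a `<polygon>` with points (Y-flipped): 133.372,67.448 197.059,67.448 197.059,146.171 133.372,146.171.

Run 3: S452 ⇒ score layer `#000000`. The run returns to its start, so emit a `<polygon>` with points (Y-flipped): 216.159,36.040 197.887,31.359 196.692,12.535 214.226,5.582 226.257,20.109.

Run 4: the run's S452 means `#000000` (score). The run is open, so emit a `<polyline>` with points (Y-flipped): 137.647,100.768 217.053,140.651.

Run 5: the run's S452 means `#000000` (score). The run returns to its start, so emit a `<polygon>` with points (Y-flipped): 37.700,37.567 47.565,37.567 47.565,108.253 37.700,108.253.

Run 6: the run's S911 means `#008000` (cut). The run returns to its start, so emit a `<polygon>` with points (Y-flipped): 128.512,42.973 209.837,42.973 209.837,112.319 128.512,112.319.

<svg xmlns="http://www.w3.org/2000/svg" width="263.544mm" height="160.123mm" viewBox="0 0 263.544 160.123">
  <polyline points="58.402,32.819 69.262,38.668 94.987,53.949 135.578,78.664" fill="none" stroke="#ff0000"/>
  <polygon points="133.372,67.448 197.059,67.448 197.059,146.171 133.372,146.171" fill="none" stroke="#008000"/>
  <polygon points="216.159,36.040 197.887,31.359 196.692,12.535 214.226,5.582 226.257,20.109" fill="none" stroke="#000000"/>
  <polyline points="137.647,100.768 217.053,140.651" fill="none" stroke="#000000"/>
  <polygon points="37.700,37.567 47.565,37.567 47.565,108.253 37.700,108.253" fill="none" stroke="#000000"/>
  <polygon points="128.512,42.973 209.837,42.973 209.837,112.319 128.512,112.319" fill="none" stroke="#008000"/>
</svg>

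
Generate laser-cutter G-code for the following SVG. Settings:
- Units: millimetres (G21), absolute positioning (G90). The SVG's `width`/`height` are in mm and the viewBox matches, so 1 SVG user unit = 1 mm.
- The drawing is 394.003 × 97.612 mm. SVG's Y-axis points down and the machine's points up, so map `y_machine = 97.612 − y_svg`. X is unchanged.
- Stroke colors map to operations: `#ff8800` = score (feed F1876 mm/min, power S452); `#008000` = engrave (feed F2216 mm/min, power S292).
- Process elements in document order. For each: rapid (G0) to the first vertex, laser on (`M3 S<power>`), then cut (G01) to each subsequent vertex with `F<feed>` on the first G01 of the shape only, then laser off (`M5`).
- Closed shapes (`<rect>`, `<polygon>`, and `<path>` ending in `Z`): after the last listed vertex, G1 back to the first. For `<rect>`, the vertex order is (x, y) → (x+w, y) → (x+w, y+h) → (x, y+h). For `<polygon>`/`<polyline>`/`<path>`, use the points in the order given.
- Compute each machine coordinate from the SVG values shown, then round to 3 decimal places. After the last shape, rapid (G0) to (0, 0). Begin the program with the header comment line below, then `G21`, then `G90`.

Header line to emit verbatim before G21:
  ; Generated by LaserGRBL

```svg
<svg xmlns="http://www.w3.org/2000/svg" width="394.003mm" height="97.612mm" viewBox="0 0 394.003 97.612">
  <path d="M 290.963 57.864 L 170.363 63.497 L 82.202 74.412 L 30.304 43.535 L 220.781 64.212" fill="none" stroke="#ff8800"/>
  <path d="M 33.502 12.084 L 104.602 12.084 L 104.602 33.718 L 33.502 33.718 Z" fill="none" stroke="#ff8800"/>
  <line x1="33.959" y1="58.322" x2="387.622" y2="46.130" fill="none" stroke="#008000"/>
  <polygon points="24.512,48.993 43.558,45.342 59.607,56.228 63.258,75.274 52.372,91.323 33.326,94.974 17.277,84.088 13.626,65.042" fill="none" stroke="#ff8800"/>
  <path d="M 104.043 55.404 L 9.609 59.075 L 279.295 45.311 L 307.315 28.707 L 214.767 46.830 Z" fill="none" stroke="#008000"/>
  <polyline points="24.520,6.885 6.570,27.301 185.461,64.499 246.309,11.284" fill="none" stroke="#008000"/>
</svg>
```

Since the viewBox matches the mm dimensions, user units are millimetres directly. The only transform is the Y-flip y_m = 97.612 − y_svg.

Shape 1 is a open polyline drawn with `<path>`. Its stroke #ff8800 means score at S452, F1876. After flipping Y the toolpath is (290.963,39.748) → (170.363,34.115) → (82.202,23.200) → (30.304,54.077) → (220.781,33.400).

Shape 2 is a rectangle drawn with `<path>`. Its stroke #ff8800 means score at S452, F1876. After flipping Y the toolpath is (33.502,85.528) → (104.602,85.528) → (104.602,63.894) → (33.502,63.894) → (33.502,85.528), returning to the start.

Shape 3 is a line segment drawn with `<line>`. Its stroke #008000 means engrave at S292, F2216. After flipping Y the toolpath is (33.959,39.290) → (387.622,51.482).

Shape 4 is a regular polygon drawn with `<polygon>`. Its stroke #ff8800 means score at S452, F1876. After flipping Y the toolpath is (24.512,48.619) → (43.558,52.270) → (59.607,41.384) → (63.258,22.338) → (52.372,6.289) → (33.326,2.638) → (17.277,13.524) → (13.626,32.570) → (24.512,48.619), returning to the start.

Shape 5 is a closed polygon drawn with `<path>`. Its stroke #008000 means engrave at S292, F2216. After flipping Y the toolpath is (104.043,42.208) → (9.609,38.537) → (279.295,52.301) → (307.315,68.905) → (214.767,50.782) → (104.043,42.208), returning to the start.

Shape 6 is a open polyline drawn with `<polyline>`. Its stroke #008000 means engrave at S292, F2216. After flipping Y the toolpath is (24.520,90.727) → (6.570,70.311) → (185.461,33.113) → (246.309,86.328).

; Generated by LaserGRBL
G21
G90
G0 X290.963 Y39.748
M3 S452
G01 X170.363 Y34.115 F1876
G01 X82.202 Y23.200
G01 X30.304 Y54.077
G01 X220.781 Y33.400
M5
G0 X33.502 Y85.528
M3 S452
G01 X104.602 Y85.528 F1876
G01 X104.602 Y63.894
G01 X33.502 Y63.894
G01 X33.502 Y85.528
M5
G0 X33.959 Y39.290
M3 S292
G01 X387.622 Y51.482 F2216
M5
G0 X24.512 Y48.619
M3 S452
G01 X43.558 Y52.270 F1876
G01 X59.607 Y41.384
G01 X63.258 Y22.338
G01 X52.372 Y6.289
G01 X33.326 Y2.638
G01 X17.277 Y13.524
G01 X13.626 Y32.570
G01 X24.512 Y48.619
M5
G0 X104.043 Y42.208
M3 S292
G01 X9.609 Y38.537 F2216
G01 X279.295 Y52.301
G01 X307.315 Y68.905
G01 X214.767 Y50.782
G01 X104.043 Y42.208
M5
G0 X24.520 Y90.727
M3 S292
G01 X6.570 Y70.311 F2216
G01 X185.461 Y33.113
G01 X246.309 Y86.328
M5
G0 X0.000 Y0.000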